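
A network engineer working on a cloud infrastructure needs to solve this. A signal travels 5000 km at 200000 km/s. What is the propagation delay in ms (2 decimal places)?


Given: distance = 5000 km, speed = 200000 km/s
Delay = distance / speed = 5000 / 200000 seconds
Delay in ms = 5000 * 1000 / 200000
Delay = 25.0000 ms
Rounded to 2 dp = 25.00 ms

25.00


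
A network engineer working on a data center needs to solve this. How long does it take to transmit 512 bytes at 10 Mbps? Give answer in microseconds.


Given: packet = 512 bytes, bandwidth = 10 Mbps
Packet in bits = 512 * 8 = 4096 bits
Bandwidth = 10 * 10^6 = 10000000 bps
Time = 4096 / 10000000 seconds
Time in us = 4096 * 10^6 / 10000000 = 409.6

409.6


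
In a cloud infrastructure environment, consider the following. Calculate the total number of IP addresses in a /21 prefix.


Given: CIDR prefix /21
Host bits = 32 - 21 = 11
Total addresses = 2^11 = 2048

2048


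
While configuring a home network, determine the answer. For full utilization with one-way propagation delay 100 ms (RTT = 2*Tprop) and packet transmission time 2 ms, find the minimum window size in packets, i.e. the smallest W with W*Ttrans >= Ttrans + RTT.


Given: Ttrans = 2 ms, RTT = 200 ms (= 2 * Tprop, Tprop = 100 ms)
Time until first ACK returns = Ttrans + RTT = 2 + 200 = 202 ms
Need W * Ttrans >= Ttrans + RTT  ->  W >= (Ttrans + RTT) / Ttrans
(Ttrans + RTT) / Ttrans = 202 / 2 = 101
W_min = ceil(101) = 101

101


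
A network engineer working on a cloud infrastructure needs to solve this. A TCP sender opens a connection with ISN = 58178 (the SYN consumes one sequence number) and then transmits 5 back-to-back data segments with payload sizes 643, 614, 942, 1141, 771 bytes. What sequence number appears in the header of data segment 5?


The SYN occupies sequence number ISN = 58178, so the first data byte is ISN + 1 = 58179.
SEQ of data segment i = (ISN + 1) + sum of payload sizes of segments 1..i-1.
Segment 1: SEQ = 58179, payload = 643 bytes
Segment 2: SEQ = 58822, payload = 614 bytes
Segment 3: SEQ = 59436, payload = 942 bytes
Segment 4: SEQ = 60378, payload = 1141 bytes
Segment 5: SEQ = 61519, payload = 771 bytes
SEQ of segment 5 = 58179 + 643 + 614 + 942 + 1141 = 61519

61519


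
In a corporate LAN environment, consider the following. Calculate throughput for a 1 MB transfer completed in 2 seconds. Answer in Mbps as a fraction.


Given: file = 1 MB, time = 2 s
File in Mb = 1 * 8 = 8 Mb
Throughput = 8 / 2 Mbps
Throughput = 4 Mbps

4


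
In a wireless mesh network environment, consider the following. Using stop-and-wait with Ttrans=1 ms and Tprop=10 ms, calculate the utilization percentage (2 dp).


Given: Ttrans = 1 ms, Tprop = 10 ms
RTT = 2 * Tprop = 2 * 10 = 20 ms
U = Ttrans / (Ttrans + RTT)
U = 1 / (1 + 20)
U = 1 / 21 = 0.047619
U% = 4.76%

4.76


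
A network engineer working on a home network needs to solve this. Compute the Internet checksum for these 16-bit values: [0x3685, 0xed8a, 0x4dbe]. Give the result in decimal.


Given words: [0x3685, 0xed8a, 0x4dbe]
Step 1: Sum all words
Raw sum = 13957 + 60810 + 19902 = 94669
Step 2: Fold carry: (29133 + 1) = 29134
One's complement = ~29134 & 0xFFFF = 36401

36401


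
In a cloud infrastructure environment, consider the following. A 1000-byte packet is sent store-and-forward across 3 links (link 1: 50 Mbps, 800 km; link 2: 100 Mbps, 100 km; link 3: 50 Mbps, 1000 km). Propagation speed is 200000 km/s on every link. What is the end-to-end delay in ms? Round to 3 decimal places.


Packet = 1000 bytes = 8000 bits. Store-and-forward: sum (t_trans + t_prop) per link.
Link 1: t_trans = 8000/(50*10^6) s = 0.1600 ms; t_prop = 800/200000 s = 4.0000 ms; subtotal = 4.1600 ms
Link 2: t_trans = 8000/(100*10^6) s = 0.0800 ms; t_prop = 100/200000 s = 0.5000 ms; subtotal = 0.5800 ms
Link 3: t_trans = 8000/(50*10^6) s = 0.1600 ms; t_prop = 1000/200000 s = 5.0000 ms; subtotal = 5.1600 ms
End-to-end = 4.1600 + 0.5800 + 5.1600 = 9.9000 ms -> 9.900 ms (3 dp)

9.900


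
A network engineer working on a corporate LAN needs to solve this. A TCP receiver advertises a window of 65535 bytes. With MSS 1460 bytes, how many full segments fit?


Given: RWND = 65535 bytes, MSS = 1460 bytes
Full segments = floor(RWND / MSS)
Full segments = floor(65535 / 1460)
Full segments = floor(44.887) = 44

44


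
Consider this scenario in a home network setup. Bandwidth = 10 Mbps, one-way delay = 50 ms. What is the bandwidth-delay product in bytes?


Given: bandwidth = 10 Mbps, delay = 50 ms
BDP in bits = 10 * 10^6 * 50 / 1000
BDP in bits = 500000
BDP in bytes = 500000 / 8 = 62500

62500


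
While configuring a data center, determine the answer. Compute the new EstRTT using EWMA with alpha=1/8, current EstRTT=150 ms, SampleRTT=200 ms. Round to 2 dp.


Given: EstRTT = 150 ms, SampleRTT = 200 ms, alpha = 1/8
New EstRTT = (1 - alpha) * EstRTT + alpha * SampleRTT
(7/8) * 150 = 131.25
(1/8) * 200 = 25
New EstRTT = 131.25 + 25 = 156.25 ms -> 156.25 ms (2 dp)

156.25


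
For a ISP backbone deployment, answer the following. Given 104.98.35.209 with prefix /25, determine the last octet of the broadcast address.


Given: IP = 104.98.35.209, prefix = /25
Host bits = 32 - 25 = 7
Network last octet = 209 AND mask = 128
Host part size = 2^7 - 1 = 127
Broadcast last octet = 128 OR 127 = 255

255


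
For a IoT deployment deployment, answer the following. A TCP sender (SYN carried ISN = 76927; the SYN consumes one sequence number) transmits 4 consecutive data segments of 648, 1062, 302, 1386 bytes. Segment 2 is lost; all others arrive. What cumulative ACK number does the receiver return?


SYN uses sequence number 76927; first data byte = ISN + 1 = 76928.
Segment 1: SEQ = 76928, len = 648 B, covers [76928, 77575]
Segment 2: SEQ = 77576, len = 1062 B, covers [77576, 78637] [LOST]
Segment 3: SEQ = 78638, len = 302 B, covers [78638, 78939]
Segment 4: SEQ = 78940, len = 1386 B, covers [78940, 80325]
In-order data received: bytes [76928, 77575] (segments 1..1).
Segment 2 missing -> gap begins at byte 77576; later segments buffered out of order.
Cumulative ACK = next expected in-order byte = 76928 + 648 = 77576

77576


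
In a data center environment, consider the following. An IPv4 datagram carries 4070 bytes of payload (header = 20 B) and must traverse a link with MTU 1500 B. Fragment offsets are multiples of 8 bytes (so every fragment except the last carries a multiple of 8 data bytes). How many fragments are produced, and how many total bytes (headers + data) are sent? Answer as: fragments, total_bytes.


Max data per non-final fragment = floor((MTU - header)/8)*8 = floor((1500 - 20)/8)*8 = floor(1480/8)*8 = 1480 B
Final fragment needs no 8-byte alignment: it can carry up to MTU - header = 1480 B
Non-final fragments needed = ceil((payload - 1480) / 1480) = ceil(2590/1480) = ceil(1.7500) = 2
Number of fragments = 2 + 1 = 3
Fragment sizes (data): 2 * 1480 B + 1110 B (last, 1110 <= 1480 OK)
Total bytes sent = payload + n_frags * header = 4070 + 3*20 = 4070 + 60 = 4130 B

3, 4130


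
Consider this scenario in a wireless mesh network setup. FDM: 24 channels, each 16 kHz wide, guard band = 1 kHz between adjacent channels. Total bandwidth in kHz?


Given: 24 channels, 16 kHz each, guard = 1 kHz
Channel bandwidth = 24 * 16 = 384 kHz
Guard bands = 23 gaps * 1 kHz = 23 kHz
Total = 384 + 23 = 407 kHz

407


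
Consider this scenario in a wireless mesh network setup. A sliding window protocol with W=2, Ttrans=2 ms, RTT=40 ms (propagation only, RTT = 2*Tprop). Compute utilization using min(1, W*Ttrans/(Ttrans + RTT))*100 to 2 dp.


Given: W = 2, Ttrans = 2 ms, RTT = 40 ms (= 2 * Tprop, Tprop = 20 ms)
Cycle time = Ttrans + RTT = 2 + 40 = 42 ms (first packet sent until its ACK returns)
W * Ttrans = 2 * 2 = 4 ms of sending per cycle
W * Ttrans / (Ttrans + RTT) = 4 / 42 = 0.095238
U = min(1, 0.095238) = 0.095238
U% = 9.52%

9.52


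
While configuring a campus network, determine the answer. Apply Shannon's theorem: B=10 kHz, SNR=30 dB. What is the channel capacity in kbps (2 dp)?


Given: B = 10 kHz, SNR = 30 dB
SNR linear = 10^(30/10) = 1000
1 + SNR = 1001
log2(1001) = 9.9672262588
C = 10 * 1000 * 9.9672262588 = 99672.2626 bps
C = 99.672263 kbps -> 99.67 kbps (2 dp)

99.67


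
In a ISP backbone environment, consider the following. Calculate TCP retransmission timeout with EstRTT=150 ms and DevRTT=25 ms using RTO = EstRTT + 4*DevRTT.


Given: EstRTT = 150 ms, DevRTT = 25 ms
Timeout = EstRTT + 4 * DevRTT
4 * DevRTT = 4 * 25 = 100
Timeout = 150 + 100 = 250 ms

250


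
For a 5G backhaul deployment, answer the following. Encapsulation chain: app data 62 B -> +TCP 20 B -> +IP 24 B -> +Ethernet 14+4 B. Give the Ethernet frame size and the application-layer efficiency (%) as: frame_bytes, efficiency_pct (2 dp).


TCP segment = 62 + 20 = 82 B
IP packet = 82 + 24 = 106 B
Ethernet frame = 106 + 14 + 4 = 124 B
Efficiency = app / frame = 62 / 124 = 0.500000 = 50.0000% -> 50.00% (2 dp)

124, 50.00


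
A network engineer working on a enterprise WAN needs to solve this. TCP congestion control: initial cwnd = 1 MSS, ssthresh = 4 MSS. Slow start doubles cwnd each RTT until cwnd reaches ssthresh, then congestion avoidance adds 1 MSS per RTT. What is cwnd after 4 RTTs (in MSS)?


RTT 0: cwnd = 1 MSS (initial)
RTT 1: cwnd = 2 MSS (slow start, doubled)
RTT 2: cwnd = 4 MSS (slow start, doubled)
RTT 3: cwnd = 5 MSS (congestion avoidance, +1)
RTT 4: cwnd = 6 MSS (congestion avoidance, +1)

6


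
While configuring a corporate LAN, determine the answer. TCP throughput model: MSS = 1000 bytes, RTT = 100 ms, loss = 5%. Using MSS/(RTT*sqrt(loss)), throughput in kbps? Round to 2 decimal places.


Given: MSS = 1000 bytes, RTT = 100 ms, loss = 5%
RTT in seconds = 100 / 1000 = 0.1
Loss rate = 5% = 0.05
sqrt(loss) = sqrt(0.05) = 0.223606797750
Throughput (bytes/s) = 1000 / (0.1 * 0.223606797750) = 44721.3595
Throughput (kbps) = 44721.3595 * 8 / 1000 = 357.770876 -> 357.77 kbps (2 dp)

357.77


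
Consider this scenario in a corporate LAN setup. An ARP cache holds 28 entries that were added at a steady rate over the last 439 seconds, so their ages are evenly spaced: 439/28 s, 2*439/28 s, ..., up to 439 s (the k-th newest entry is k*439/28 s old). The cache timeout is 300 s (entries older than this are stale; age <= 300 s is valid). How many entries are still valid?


Ages are k * 439/28 s for k = 1..28 (spacing = 15.6786 s).
Entry k is valid iff k * 439/28 <= 300 iff k <= 28 * 300 / 439 = 19.1344
n_valid = floor(19.1344) = 19
(n_stale = 28 - 19 = 9)

19


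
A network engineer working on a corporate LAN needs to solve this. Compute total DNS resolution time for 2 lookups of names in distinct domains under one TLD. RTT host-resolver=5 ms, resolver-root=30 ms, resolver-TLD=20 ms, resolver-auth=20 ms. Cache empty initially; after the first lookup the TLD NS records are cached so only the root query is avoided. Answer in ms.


Lookup 1 (cold cache): local + root + TLD + auth = 5 + 30 + 20 + 20 = 75 ms
Lookups 2..2 (TLD NS cached -> skip root; new domain -> still ask TLD and auth): local + TLD + auth = 5 + 20 + 20 = 45 ms each
Remaining 1 lookups: 1 * 45 = 45 ms
Total = 75 + 45 = 120 ms

120


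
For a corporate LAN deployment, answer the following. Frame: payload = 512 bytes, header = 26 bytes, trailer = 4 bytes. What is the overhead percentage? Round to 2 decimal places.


Given: payload = 512 B, header = 26 B, trailer = 4 B
Overhead bytes = header + trailer = 26 + 4 = 30
Total frame = payload + overhead = 512 + 30 = 542
Overhead % = 30 / 542 * 100 = 5.5351% -> 5.54% (2 dp)

5.54


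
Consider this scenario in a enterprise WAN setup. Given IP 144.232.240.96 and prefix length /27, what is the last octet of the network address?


Given: IP = 144.232.240.96, prefix = /27
Subnet mask = 255.255.255.224
Last octet of IP: 96
Last octet of mask: 224
Network last octet = 96 AND 224 = 96

96


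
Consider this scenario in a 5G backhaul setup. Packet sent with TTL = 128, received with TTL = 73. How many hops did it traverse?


Given: initial TTL = 128, received TTL = 73
Hops = initial TTL - received TTL
Hops = 128 - 73 = 55

55


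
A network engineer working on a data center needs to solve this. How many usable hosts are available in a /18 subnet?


Given: subnet mask /18
Host bits = 32 - 18 = 14
Total addresses = 2^14 = 16384
Usable hosts = 16384 - 2 (network + broadcast) = 16382

16382


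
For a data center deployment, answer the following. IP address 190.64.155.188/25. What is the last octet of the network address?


Given: IP = 190.64.155.188, prefix = /25
Subnet mask = 255.255.255.128
Last octet of IP: 188
Last octet of mask: 128
Network last octet = 188 AND 128 = 128

128


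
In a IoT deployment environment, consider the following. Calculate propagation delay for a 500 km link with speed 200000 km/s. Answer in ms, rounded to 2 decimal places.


Given: distance = 500 km, speed = 200000 km/s
Delay = distance / speed = 500 / 200000 seconds
Delay in ms = 500 * 1000 / 200000
Delay = 2.5000 ms
Rounded to 2 dp = 2.50 ms

2.50


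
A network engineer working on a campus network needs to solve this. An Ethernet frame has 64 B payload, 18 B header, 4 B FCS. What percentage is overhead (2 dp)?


Given: payload = 64 B, header = 18 B, trailer = 4 B
Overhead bytes = header + trailer = 18 + 4 = 22
Total frame = payload + overhead = 64 + 22 = 86
Overhead % = 22 / 86 * 100 = 25.5814% -> 25.58% (2 dp)

25.58


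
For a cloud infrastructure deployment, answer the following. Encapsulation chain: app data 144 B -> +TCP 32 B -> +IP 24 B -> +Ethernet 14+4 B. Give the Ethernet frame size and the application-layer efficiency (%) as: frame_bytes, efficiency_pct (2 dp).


TCP segment = 144 + 32 = 176 B
IP packet = 176 + 24 = 200 B
Ethernet frame = 200 + 14 + 4 = 218 B
Efficiency = app / frame = 144 / 218 = 0.660550 = 66.0550% -> 66.06% (2 dp)

218, 66.06


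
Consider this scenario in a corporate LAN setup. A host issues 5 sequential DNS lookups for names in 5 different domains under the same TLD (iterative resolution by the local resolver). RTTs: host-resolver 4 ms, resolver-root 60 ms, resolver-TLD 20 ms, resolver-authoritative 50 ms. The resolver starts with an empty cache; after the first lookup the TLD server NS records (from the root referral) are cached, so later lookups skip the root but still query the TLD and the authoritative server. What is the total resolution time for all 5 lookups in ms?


Lookup 1 (cold cache): local + root + TLD + auth = 4 + 60 + 20 + 50 = 134 ms
Lookups 2..5 (TLD NS cached -> skip root; new domain -> still ask TLD and auth): local + TLD + auth = 4 + 20 + 50 = 74 ms each
Remaining 4 lookups: 4 * 74 = 296 ms
Total = 134 + 296 = 430 ms

430


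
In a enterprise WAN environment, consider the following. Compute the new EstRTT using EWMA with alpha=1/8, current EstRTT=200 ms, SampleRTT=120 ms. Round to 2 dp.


Given: EstRTT = 200 ms, SampleRTT = 120 ms, alpha = 1/8
New EstRTT = (1 - alpha) * EstRTT + alpha * SampleRTT
(7/8) * 200 = 175
(1/8) * 120 = 15
New EstRTT = 175 + 15 = 190 ms -> 190.00 ms (2 dp)

190.00


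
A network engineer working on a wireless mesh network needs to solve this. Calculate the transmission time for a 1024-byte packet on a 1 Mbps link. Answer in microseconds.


Given: packet = 1024 bytes, bandwidth = 1 Mbps
Packet in bits = 1024 * 8 = 8192 bits
Bandwidth = 1 * 10^6 = 1000000 bps
Time = 8192 / 1000000 seconds
Time in us = 8192 * 10^6 / 1000000 = 8192

8192


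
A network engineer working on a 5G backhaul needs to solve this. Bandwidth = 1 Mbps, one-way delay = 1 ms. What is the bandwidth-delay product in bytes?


Given: bandwidth = 1 Mbps, delay = 1 ms
BDP in bits = 1 * 10^6 * 1 / 1000
BDP in bits = 1000
BDP in bytes = 1000 / 8 = 125

125


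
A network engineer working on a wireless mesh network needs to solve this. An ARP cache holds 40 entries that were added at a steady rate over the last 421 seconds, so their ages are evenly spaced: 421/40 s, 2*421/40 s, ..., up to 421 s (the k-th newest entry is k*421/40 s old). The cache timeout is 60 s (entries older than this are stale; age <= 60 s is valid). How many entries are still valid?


Ages are k * 421/40 s for k = 1..40 (spacing = 10.5250 s).
Entry k is valid iff k * 421/40 <= 60 iff k <= 40 * 60 / 421 = 5.7007
n_valid = floor(5.7007) = 5
(n_stale = 40 - 5 = 35)

5


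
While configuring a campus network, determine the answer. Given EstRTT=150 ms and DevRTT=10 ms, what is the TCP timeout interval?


Given: EstRTT = 150 ms, DevRTT = 10 ms
Timeout = EstRTT + 4 * DevRTT
4 * DevRTT = 4 * 10 = 40
Timeout = 150 + 40 = 190 ms

190


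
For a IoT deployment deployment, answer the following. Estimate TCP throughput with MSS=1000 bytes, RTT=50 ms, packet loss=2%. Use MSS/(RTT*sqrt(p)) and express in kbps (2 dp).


Given: MSS = 1000 bytes, RTT = 50 ms, loss = 2%
RTT in seconds = 50 / 1000 = 0.05
Loss rate = 2% = 0.02
sqrt(loss) = sqrt(0.02) = 0.141421356237
Throughput (bytes/s) = 1000 / (0.05 * 0.141421356237) = 141421.3562
Throughput (kbps) = 141421.3562 * 8 / 1000 = 1131.370850 -> 1131.37 kbps (2 dp)

1131.37


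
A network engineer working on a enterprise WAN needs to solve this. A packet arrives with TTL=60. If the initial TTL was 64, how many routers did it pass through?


Given: initial TTL = 64, received TTL = 60
Hops = initial TTL - received TTL
Hops = 64 - 60 = 4

4


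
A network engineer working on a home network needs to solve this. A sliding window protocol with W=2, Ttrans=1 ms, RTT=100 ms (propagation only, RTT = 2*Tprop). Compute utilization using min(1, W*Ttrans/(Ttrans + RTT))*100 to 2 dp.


Given: W = 2, Ttrans = 1 ms, RTT = 100 ms (= 2 * Tprop, Tprop = 50 ms)
Cycle time = Ttrans + RTT = 1 + 100 = 101 ms (first packet sent until its ACK returns)
W * Ttrans = 2 * 1 = 2 ms of sending per cycle
W * Ttrans / (Ttrans + RTT) = 2 / 101 = 0.019802
U = min(1, 0.019802) = 0.019802
U% = 1.98%

1.98


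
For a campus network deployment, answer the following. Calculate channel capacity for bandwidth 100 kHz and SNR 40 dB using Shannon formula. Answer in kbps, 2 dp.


Given: B = 100 kHz, SNR = 40 dB
SNR linear = 10^(40/10) = 10000
1 + SNR = 10001
log2(10001) = 13.2878566418
C = 100 * 1000 * 13.2878566418 = 1328785.6642 bps
C = 1328.785664 kbps -> 1328.79 kbps (2 dp)

1328.79


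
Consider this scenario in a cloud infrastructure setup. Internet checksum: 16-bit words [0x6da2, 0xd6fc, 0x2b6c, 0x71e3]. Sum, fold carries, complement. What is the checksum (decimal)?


Given words: [0x6da2, 0xd6fc, 0x2b6c, 0x71e3]
Step 1: Sum all words
Raw sum = 28066 + 55036 + 11116 + 29155 = 123373
Step 2: Fold carry: (57837 + 1) = 57838
One's complement = ~57838 & 0xFFFF = 7697

7697


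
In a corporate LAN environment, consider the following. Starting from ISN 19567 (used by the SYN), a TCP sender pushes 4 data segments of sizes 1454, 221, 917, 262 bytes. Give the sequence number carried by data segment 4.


The SYN occupies sequence number ISN = 19567, so the first data byte is ISN + 1 = 19568.
SEQ of data segment i = (ISN + 1) + sum of payload sizes of segments 1..i-1.
Segment 1: SEQ = 19568, payload = 1454 bytes
Segment 2: SEQ = 21022, payload = 221 bytes
Segment 3: SEQ = 21243, payload = 917 bytes
Segment 4: SEQ = 22160, payload = 262 bytes
SEQ of segment 4 = 19568 + 1454 + 221 + 917 = 22160

22160


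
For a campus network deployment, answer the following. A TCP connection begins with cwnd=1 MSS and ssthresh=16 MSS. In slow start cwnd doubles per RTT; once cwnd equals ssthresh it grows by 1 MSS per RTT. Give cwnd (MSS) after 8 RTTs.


RTT 0: cwnd = 1 MSS (initial)
RTT 1: cwnd = 2 MSS (slow start, doubled)
RTT 2: cwnd = 4 MSS (slow start, doubled)
RTT 3: cwnd = 8 MSS (slow start, doubled)
RTT 4: cwnd = 16 MSS (slow start, doubled)
RTT 5: cwnd = 17 MSS (congestion avoidance, +1)
RTT 6: cwnd = 18 MSS (congestion avoidance, +1)
RTT 7: cwnd = 19 MSS (congestion avoidance, +1)
RTT 8: cwnd = 20 MSS (congestion avoidance, +1)

20


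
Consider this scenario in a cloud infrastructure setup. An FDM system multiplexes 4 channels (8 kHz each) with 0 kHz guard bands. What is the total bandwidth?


Given: 4 channels, 8 kHz each, guard = 0 kHz
Channel bandwidth = 4 * 8 = 32 kHz
Guard bands = 3 gaps * 0 kHz = 0 kHz
Total = 32 + 0 = 32 kHz

32


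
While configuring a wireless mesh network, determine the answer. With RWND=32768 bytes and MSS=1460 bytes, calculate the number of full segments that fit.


Given: RWND = 32768 bytes, MSS = 1460 bytes
Full segments = floor(RWND / MSS)
Full segments = floor(32768 / 1460)
Full segments = floor(22.4438) = 22

22


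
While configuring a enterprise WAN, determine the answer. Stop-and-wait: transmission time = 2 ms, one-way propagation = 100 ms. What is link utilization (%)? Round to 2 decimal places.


Given: Ttrans = 2 ms, Tprop = 100 ms
RTT = 2 * Tprop = 2 * 100 = 200 ms
U = Ttrans / (Ttrans + RTT)
U = 2 / (2 + 200)
U = 2 / 202 = 0.009901
U% = 0.99%

0.99


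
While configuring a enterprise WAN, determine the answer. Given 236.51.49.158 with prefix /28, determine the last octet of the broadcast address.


Given: IP = 236.51.49.158, prefix = /28
Host bits = 32 - 28 = 4
Network last octet = 158 AND mask = 144
Host part size = 2^4 - 1 = 15
Broadcast last octet = 144 OR 15 = 159

159


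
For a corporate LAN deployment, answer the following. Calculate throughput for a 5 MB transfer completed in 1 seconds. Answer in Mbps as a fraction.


Given: file = 5 MB, time = 1 s
File in Mb = 5 * 8 = 40 Mb
Throughput = 40 / 1 Mbps
Throughput = 40 Mbps

40


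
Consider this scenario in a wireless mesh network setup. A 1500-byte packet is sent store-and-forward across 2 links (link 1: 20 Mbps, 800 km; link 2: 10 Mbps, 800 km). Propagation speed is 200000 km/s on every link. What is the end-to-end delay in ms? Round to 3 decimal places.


Packet = 1500 bytes = 12000 bits. Store-and-forward: sum (t_trans + t_prop) per link.
Link 1: t_trans = 12000/(20*10^6) s = 0.6000 ms; t_prop = 800/200000 s = 4.0000 ms; subtotal = 4.6000 ms
Link 2: t_trans = 12000/(10*10^6) s = 1.2000 ms; t_prop = 800/200000 s = 4.0000 ms; subtotal = 5.2000 ms
End-to-end = 4.6000 + 5.2000 = 9.8000 ms -> 9.800 ms (3 dp)

9.800


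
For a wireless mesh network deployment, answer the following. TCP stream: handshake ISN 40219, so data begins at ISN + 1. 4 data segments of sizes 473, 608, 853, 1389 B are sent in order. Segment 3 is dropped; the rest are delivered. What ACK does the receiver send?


SYN uses sequence number 40219; first data byte = ISN + 1 = 40220.
Segment 1: SEQ = 40220, len = 473 B, covers [40220, 40692]
Segment 2: SEQ = 40693, len = 608 B, covers [40693, 41300]
Segment 3: SEQ = 41301, len = 853 B, covers [41301, 42153] [LOST]
Segment 4: SEQ = 42154, len = 1389 B, covers [42154, 43542]
In-order data received: bytes [40220, 41300] (segments 1..2).
Segment 3 missing -> gap begins at byte 41301; later segments buffered out of order.
Cumulative ACK = next expected in-order byte = 40220 + 473 + 608 = 41301

41301


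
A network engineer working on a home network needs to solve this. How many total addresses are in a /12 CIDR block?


Given: CIDR prefix /12
Host bits = 32 - 12 = 20
Total addresses = 2^20 = 1048576

1048576


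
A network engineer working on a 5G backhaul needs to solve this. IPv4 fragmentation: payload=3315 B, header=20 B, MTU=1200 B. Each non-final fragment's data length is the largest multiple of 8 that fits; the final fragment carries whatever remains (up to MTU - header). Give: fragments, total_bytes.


Max data per non-final fragment = floor((MTU - header)/8)*8 = floor((1200 - 20)/8)*8 = floor(1180/8)*8 = 1176 B
Final fragment needs no 8-byte alignment: it can carry up to MTU - header = 1180 B
Non-final fragments needed = ceil((payload - 1180) / 1176) = ceil(2135/1176) = ceil(1.8155) = 2
Number of fragments = 2 + 1 = 3
Fragment sizes (data): 2 * 1176 B + 963 B (last, 963 <= 1180 OK)
Total bytes sent = payload + n_frags * header = 3315 + 3*20 = 3315 + 60 = 3375 B

3, 3375


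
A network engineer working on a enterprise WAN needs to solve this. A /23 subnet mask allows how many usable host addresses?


Given: subnet mask /23
Host bits = 32 - 23 = 9
Total addresses = 2^9 = 512
Usable hosts = 512 - 2 (network + broadcast) = 510

510


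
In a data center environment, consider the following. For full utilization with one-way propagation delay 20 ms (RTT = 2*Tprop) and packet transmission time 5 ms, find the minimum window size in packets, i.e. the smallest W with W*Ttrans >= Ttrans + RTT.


Given: Ttrans = 5 ms, RTT = 40 ms (= 2 * Tprop, Tprop = 20 ms)
Time until first ACK returns = Ttrans + RTT = 5 + 40 = 45 ms
Need W * Ttrans >= Ttrans + RTT  ->  W >= (Ttrans + RTT) / Ttrans
(Ttrans + RTT) / Ttrans = 45 / 5 = 9
W_min = ceil(9) = 9

9


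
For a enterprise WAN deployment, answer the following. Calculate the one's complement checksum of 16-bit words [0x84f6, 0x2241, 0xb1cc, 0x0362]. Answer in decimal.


Given words: [0x84f6, 0x2241, 0xb1cc, 0x0362]
Step 1: Sum all words
Raw sum = 34038 + 8769 + 45516 + 866 = 89189
Step 2: Fold carry: (23653 + 1) = 23654
One's complement = ~23654 & 0xFFFF = 41881

41881


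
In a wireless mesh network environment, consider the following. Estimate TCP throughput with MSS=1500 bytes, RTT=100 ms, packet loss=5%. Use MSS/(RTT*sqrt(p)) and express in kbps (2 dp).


Given: MSS = 1500 bytes, RTT = 100 ms, loss = 5%
RTT in seconds = 100 / 1000 = 0.1
Loss rate = 5% = 0.05
sqrt(loss) = sqrt(0.05) = 0.223606797750
Throughput (bytes/s) = 1500 / (0.1 * 0.223606797750) = 67082.0393
Throughput (kbps) = 67082.0393 * 8 / 1000 = 536.656315 -> 536.66 kbps (2 dp)

536.66


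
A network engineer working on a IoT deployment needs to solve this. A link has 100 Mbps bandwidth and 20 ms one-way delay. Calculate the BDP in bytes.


Given: bandwidth = 100 Mbps, delay = 20 ms
BDP in bits = 100 * 10^6 * 20 / 1000
BDP in bits = 2000000
BDP in bytes = 2000000 / 8 = 250000

250000


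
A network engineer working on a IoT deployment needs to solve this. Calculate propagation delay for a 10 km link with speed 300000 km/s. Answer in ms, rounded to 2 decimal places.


Given: distance = 10 km, speed = 300000 km/s
Delay = distance / speed = 10 / 300000 seconds
Delay in ms = 10 * 1000 / 300000
Delay = 0.0333 ms
Rounded to 2 dp = 0.03 ms

0.03


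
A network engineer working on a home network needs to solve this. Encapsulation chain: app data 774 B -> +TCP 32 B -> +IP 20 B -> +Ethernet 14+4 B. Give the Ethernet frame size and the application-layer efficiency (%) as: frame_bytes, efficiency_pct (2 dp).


TCP segment = 774 + 32 = 806 B
IP packet = 806 + 20 = 826 B
Ethernet frame = 826 + 14 + 4 = 844 B
Efficiency = app / frame = 774 / 844 = 0.917062 = 91.7062% -> 91.71% (2 dp)

844, 91.71


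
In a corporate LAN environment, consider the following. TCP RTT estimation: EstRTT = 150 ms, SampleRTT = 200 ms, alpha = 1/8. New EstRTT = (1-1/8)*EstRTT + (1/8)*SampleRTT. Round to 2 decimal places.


Given: EstRTT = 150 ms, SampleRTT = 200 ms, alpha = 1/8
New EstRTT = (1 - alpha) * EstRTT + alpha * SampleRTT
(7/8) * 150 = 131.25
(1/8) * 200 = 25
New EstRTT = 131.25 + 25 = 156.25 ms -> 156.25 ms (2 dp)

156.25


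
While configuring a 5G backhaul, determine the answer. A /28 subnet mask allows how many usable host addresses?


Given: subnet mask /28
Host bits = 32 - 28 = 4
Total addresses = 2^4 = 16
Usable hosts = 16 - 2 (network + broadcast) = 14

14


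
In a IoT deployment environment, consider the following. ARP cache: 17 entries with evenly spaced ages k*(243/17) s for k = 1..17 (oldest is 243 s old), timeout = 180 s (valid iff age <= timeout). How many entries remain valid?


Ages are k * 243/17 s for k = 1..17 (spacing = 14.2941 s).
Entry k is valid iff k * 243/17 <= 180 iff k <= 17 * 180 / 243 = 12.5926
n_valid = floor(12.5926) = 12
(n_stale = 17 - 12 = 5)

12


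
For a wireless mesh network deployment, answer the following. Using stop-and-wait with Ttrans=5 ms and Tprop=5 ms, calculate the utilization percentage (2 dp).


Given: Ttrans = 5 ms, Tprop = 5 ms
RTT = 2 * Tprop = 2 * 5 = 10 ms
U = Ttrans / (Ttrans + RTT)
U = 5 / (5 + 10)
U = 5 / 15 = 0.333333
U% = 33.33%

33.33


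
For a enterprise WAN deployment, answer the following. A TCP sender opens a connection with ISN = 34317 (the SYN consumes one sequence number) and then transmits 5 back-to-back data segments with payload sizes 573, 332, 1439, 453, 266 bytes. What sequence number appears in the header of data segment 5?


The SYN occupies sequence number ISN = 34317, so the first data byte is ISN + 1 = 34318.
SEQ of data segment i = (ISN + 1) + sum of payload sizes of segments 1..i-1.
Segment 1: SEQ = 34318, payload = 573 bytes
Segment 2: SEQ = 34891, payload = 332 bytes
Segment 3: SEQ = 35223, payload = 1439 bytes
Segment 4: SEQ = 36662, payload = 453 bytes
Segment 5: SEQ = 37115, payload = 266 bytes
SEQ of segment 5 = 34318 + 573 + 332 + 1439 + 453 = 37115

37115


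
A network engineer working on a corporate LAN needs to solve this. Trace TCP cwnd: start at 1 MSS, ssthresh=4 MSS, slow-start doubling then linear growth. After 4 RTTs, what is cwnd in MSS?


RTT 0: cwnd = 1 MSS (initial)
RTT 1: cwnd = 2 MSS (slow start, doubled)
RTT 2: cwnd = 4 MSS (slow start, doubled)
RTT 3: cwnd = 5 MSS (congestion avoidance, +1)
RTT 4: cwnd = 6 MSS (congestion avoidance, +1)

6


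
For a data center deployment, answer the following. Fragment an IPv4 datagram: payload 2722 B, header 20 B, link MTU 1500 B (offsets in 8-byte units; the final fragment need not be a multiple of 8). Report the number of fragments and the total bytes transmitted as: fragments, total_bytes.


Max data per non-final fragment = floor((MTU - header)/8)*8 = floor((1500 - 20)/8)*8 = floor(1480/8)*8 = 1480 B
Final fragment needs no 8-byte alignment: it can carry up to MTU - header = 1480 B
Non-final fragments needed = ceil((payload - 1480) / 1480) = ceil(1242/1480) = ceil(0.8392) = 1
Number of fragments = 1 + 1 = 2
Fragment sizes (data): 1 * 1480 B + 1242 B (last, 1242 <= 1480 OK)
Total bytes sent = payload + n_frags * header = 2722 + 2*20 = 2722 + 40 = 2762 B

2, 2762


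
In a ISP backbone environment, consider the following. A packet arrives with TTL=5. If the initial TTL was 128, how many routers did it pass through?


Given: initial TTL = 128, received TTL = 5
Hops = initial TTL - received TTL
Hops = 128 - 5 = 123

123


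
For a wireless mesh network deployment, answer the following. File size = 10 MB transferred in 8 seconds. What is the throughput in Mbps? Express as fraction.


Given: file = 10 MB, time = 8 s
File in Mb = 10 * 8 = 80 Mb
Throughput = 80 / 8 Mbps
Throughput = 10 Mbps

10


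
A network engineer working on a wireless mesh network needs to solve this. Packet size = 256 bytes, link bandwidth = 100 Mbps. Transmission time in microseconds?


Given: packet = 256 bytes, bandwidth = 100 Mbps
Packet in bits = 256 * 8 = 2048 bits
Bandwidth = 100 * 10^6 = 100000000 bps
Time = 2048 / 100000000 seconds
Time in us = 2048 * 10^6 / 100000000 = 20.48

20.48


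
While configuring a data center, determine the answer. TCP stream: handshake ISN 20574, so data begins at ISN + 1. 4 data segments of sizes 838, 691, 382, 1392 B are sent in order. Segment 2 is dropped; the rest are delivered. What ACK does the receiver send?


SYN uses sequence number 20574; first data byte = ISN + 1 = 20575.
Segment 1: SEQ = 20575, len = 838 B, covers [20575, 21412]
Segment 2: SEQ = 21413, len = 691 B, covers [21413, 22103] [LOST]
Segment 3: SEQ = 22104, len = 382 B, covers [22104, 22485]
Segment 4: SEQ = 22486, len = 1392 B, covers [22486, 23877]
In-order data received: bytes [20575, 21412] (segments 1..1).
Segment 2 missing -> gap begins at byte 21413; later segments buffered out of order.
Cumulative ACK = next expected in-order byte = 20575 + 838 = 21413

21413


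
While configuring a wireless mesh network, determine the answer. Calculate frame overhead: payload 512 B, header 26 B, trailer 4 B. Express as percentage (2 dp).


Given: payload = 512 B, header = 26 B, trailer = 4 B
Overhead bytes = header + trailer = 26 + 4 = 30
Total frame = payload + overhead = 512 + 30 = 542
Overhead % = 30 / 542 * 100 = 5.5351% -> 5.54% (2 dp)

5.54


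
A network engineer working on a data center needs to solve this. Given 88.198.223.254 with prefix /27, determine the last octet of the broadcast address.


Given: IP = 88.198.223.254, prefix = /27
Host bits = 32 - 27 = 5
Network last octet = 254 AND mask = 224
Host part size = 2^5 - 1 = 31
Broadcast last octet = 224 OR 31 = 255

255


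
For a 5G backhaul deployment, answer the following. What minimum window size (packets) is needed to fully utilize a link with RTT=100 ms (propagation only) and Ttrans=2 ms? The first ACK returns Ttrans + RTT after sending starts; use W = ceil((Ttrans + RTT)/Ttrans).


Given: Ttrans = 2 ms, RTT = 100 ms (= 2 * Tprop, Tprop = 50 ms)
Time until first ACK returns = Ttrans + RTT = 2 + 100 = 102 ms
Need W * Ttrans >= Ttrans + RTT  ->  W >= (Ttrans + RTT) / Ttrans
(Ttrans + RTT) / Ttrans = 102 / 2 = 51
W_min = ceil(51) = 51

51


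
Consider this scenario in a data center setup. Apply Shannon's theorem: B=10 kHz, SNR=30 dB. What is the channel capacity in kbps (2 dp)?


Given: B = 10 kHz, SNR = 30 dB
SNR linear = 10^(30/10) = 1000
1 + SNR = 1001
log2(1001) = 9.9672262588
C = 10 * 1000 * 9.9672262588 = 99672.2626 bps
C = 99.672263 kbps -> 99.67 kbps (2 dp)

99.67


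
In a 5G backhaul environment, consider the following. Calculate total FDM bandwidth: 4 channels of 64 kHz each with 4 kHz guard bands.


Given: 4 channels, 64 kHz each, guard = 4 kHz
Channel bandwidth = 4 * 64 = 256 kHz
Guard bands = 3 gaps * 4 kHz = 12 kHz
Total = 256 + 12 = 268 kHz

268


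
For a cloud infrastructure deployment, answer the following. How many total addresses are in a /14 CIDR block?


Given: CIDR prefix /14
Host bits = 32 - 14 = 18
Total addresses = 2^18 = 262144

262144


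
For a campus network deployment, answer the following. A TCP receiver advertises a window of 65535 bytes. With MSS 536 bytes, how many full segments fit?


Given: RWND = 65535 bytes, MSS = 536 bytes
Full segments = floor(RWND / MSS)
Full segments = floor(65535 / 536)
Full segments = floor(122.2668) = 122

122


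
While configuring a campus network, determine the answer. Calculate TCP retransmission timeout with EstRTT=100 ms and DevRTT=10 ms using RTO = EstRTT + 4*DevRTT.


Given: EstRTT = 100 ms, DevRTT = 10 ms
Timeout = EstRTT + 4 * DevRTT
4 * DevRTT = 4 * 10 = 40
Timeout = 100 + 40 = 140 ms

140


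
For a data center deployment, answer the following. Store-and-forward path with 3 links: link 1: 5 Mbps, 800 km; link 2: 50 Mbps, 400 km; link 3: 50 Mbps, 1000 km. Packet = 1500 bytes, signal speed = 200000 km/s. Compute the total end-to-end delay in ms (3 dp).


Packet = 1500 bytes = 12000 bits. Store-and-forward: sum (t_trans + t_prop) per link.
Link 1: t_trans = 12000/(5*10^6) s = 2.4000 ms; t_prop = 800/200000 s = 4.0000 ms; subtotal = 6.4000 ms
Link 2: t_trans = 12000/(50*10^6) s = 0.2400 ms; t_prop = 400/200000 s = 2.0000 ms; subtotal = 2.2400 ms
Link 3: t_trans = 12000/(50*10^6) s = 0.2400 ms; t_prop = 1000/200000 s = 5.0000 ms; subtotal = 5.2400 ms
End-to-end = 6.4000 + 2.2400 + 5.2400 = 13.8800 ms -> 13.880 ms (3 dp)

13.880


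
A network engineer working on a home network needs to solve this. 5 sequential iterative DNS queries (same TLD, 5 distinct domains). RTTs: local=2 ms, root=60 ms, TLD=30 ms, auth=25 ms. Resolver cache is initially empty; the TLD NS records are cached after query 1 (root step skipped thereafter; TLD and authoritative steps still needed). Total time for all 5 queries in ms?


Lookup 1 (cold cache): local + root + TLD + auth = 2 + 60 + 30 + 25 = 117 ms
Lookups 2..5 (TLD NS cached -> skip root; new domain -> still ask TLD and auth): local + TLD + auth = 2 + 30 + 25 = 57 ms each
Remaining 4 lookups: 4 * 57 = 228 ms
Total = 117 + 228 = 345 ms

345


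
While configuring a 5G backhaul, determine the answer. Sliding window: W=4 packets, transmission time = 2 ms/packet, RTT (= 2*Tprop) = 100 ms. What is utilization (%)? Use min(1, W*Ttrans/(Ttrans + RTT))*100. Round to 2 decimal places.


Given: W = 4, Ttrans = 2 ms, RTT = 100 ms (= 2 * Tprop, Tprop = 50 ms)
Cycle time = Ttrans + RTT = 2 + 100 = 102 ms (first packet sent until its ACK returns)
W * Ttrans = 4 * 2 = 8 ms of sending per cycle
W * Ttrans / (Ttrans + RTT) = 8 / 102 = 0.078431
U = min(1, 0.078431) = 0.078431
U% = 7.84%

7.84


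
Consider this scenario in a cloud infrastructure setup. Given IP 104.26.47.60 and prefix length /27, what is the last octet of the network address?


Given: IP = 104.26.47.60, prefix = /27
Subnet mask = 255.255.255.224
Last octet of IP: 60
Last octet of mask: 224
Network last octet = 60 AND 224 = 32

32


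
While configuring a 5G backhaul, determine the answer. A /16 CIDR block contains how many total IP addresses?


Given: CIDR prefix /16
Host bits = 32 - 16 = 16
Total addresses = 2^16 = 65536

65536


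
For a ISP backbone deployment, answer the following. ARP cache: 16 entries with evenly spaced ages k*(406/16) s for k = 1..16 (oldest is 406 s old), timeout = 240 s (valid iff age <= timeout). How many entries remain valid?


Ages are k * 406/16 s for k = 1..16 (spacing = 25.3750 s).
Entry k is valid iff k * 406/16 <= 240 iff k <= 16 * 240 / 406 = 9.4581
n_valid = floor(9.4581) = 9
(n_stale = 16 - 9 = 7)

9


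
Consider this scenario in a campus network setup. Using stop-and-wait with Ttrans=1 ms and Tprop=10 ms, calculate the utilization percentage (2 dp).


Given: Ttrans = 1 ms, Tprop = 10 ms
RTT = 2 * Tprop = 2 * 10 = 20 ms
U = Ttrans / (Ttrans + RTT)
U = 1 / (1 + 20)
U = 1 / 21 = 0.047619
U% = 4.76%

4.76


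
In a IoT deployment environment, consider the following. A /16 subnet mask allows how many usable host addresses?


Given: subnet mask /16
Host bits = 32 - 16 = 16
Total addresses = 2^16 = 65536
Usable hosts = 65536 - 2 (network + broadcast) = 65534

65534


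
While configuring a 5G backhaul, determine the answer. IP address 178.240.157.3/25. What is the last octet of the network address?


Given: IP = 178.240.157.3, prefix = /25
Subnet mask = 255.255.255.128
Last octet of IP: 3
Last octet of mask: 128
Network last octet = 3 AND 128 = 0

0


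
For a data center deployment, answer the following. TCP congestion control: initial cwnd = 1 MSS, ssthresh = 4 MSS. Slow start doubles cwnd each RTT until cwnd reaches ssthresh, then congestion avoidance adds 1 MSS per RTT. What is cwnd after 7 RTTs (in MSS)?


RTT 0: cwnd = 1 MSS (initial)
RTT 1: cwnd = 2 MSS (slow start, doubled)
RTT 2: cwnd = 4 MSS (slow start, doubled)
RTT 3: cwnd = 5 MSS (congestion avoidance, +1)
RTT 4: cwnd = 6 MSS (congestion avoidance, +1)
RTT 5: cwnd = 7 MSS (congestion avoidance, +1)
RTT 6: cwnd = 8 MSS (congestion avoidance, +1)
RTT 7: cwnd = 9 MSS (congestion avoidance, +1)

9


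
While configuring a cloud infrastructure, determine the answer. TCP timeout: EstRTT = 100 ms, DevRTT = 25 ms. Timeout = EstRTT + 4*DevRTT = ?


Given: EstRTT = 100 ms, DevRTT = 25 ms
Timeout = EstRTT + 4 * DevRTT
4 * DevRTT = 4 * 25 = 100
Timeout = 100 + 100 = 200 ms

200


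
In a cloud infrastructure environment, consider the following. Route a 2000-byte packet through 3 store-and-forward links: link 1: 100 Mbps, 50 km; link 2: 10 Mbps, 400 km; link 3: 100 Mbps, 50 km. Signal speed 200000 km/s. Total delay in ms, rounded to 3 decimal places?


Packet = 2000 bytes = 16000 bits. Store-and-forward: sum (t_trans + t_prop) per link.
Link 1: t_trans = 16000/(100*10^6) s = 0.1600 ms; t_prop = 50/200000 s = 0.2500 ms; subtotal = 0.4100 ms
Link 2: t_trans = 16000/(10*10^6) s = 1.6000 ms; t_prop = 400/200000 s = 2.0000 ms; subtotal = 3.6000 ms
Link 3: t_trans = 16000/(100*10^6) s = 0.1600 ms; t_prop = 50/200000 s = 0.2500 ms; subtotal = 0.4100 ms
End-to-end = 0.4100 + 3.6000 + 0.4100 = 4.4200 ms -> 4.420 ms (3 dp)

4.420
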